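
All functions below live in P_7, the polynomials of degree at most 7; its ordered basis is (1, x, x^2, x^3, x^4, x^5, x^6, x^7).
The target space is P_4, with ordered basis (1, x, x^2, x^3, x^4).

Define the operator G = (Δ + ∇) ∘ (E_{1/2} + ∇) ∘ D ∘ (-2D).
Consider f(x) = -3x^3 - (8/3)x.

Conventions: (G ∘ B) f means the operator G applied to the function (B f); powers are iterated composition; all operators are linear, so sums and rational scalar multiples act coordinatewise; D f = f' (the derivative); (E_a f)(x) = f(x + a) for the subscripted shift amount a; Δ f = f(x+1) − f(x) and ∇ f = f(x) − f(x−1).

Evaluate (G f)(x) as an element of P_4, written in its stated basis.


the image equals g(x) = 72

D f = -9x^2 - 8/3
(-2D) f = 18x^2 + 16/3
D (-2D) f = 36x
E_{1/2} D (-2D) f = 36x + 18
∇ D (-2D) f = 36
(E_{1/2} + ∇) D (-2D) f = 36x + 54
Δ ((E_{1/2} + ∇) ∘ D ∘ (-2D)) f = 36
∇ ((E_{1/2} + ∇) ∘ D ∘ (-2D)) f = 36
(Δ + ∇) ((E_{1/2} + ∇) ∘ D ∘ (-2D)) f = 72


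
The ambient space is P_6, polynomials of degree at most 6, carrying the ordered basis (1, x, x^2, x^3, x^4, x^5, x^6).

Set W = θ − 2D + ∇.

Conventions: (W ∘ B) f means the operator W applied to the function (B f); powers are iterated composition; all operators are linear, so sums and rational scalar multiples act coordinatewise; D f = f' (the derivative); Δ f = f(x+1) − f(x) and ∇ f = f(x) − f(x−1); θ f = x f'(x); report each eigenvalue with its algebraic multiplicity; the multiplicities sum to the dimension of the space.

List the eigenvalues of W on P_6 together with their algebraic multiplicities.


image of 1: 0
image of x: x - 1
image of x^2: 2x^2 - 2x - 1
image of x^3: 3x^3 - 3x^2 - 3x + 1
image of x^4: 4x^4 - 4x^3 - 6x^2 + 4x - 1
image of x^5: 5x^5 - 5x^4 - 10x^3 + 10x^2 - 5x + 1
image of x^6: 6x^6 - 6x^5 - 15x^4 + 20x^3 - 15x^2 + 6x - 1
the matrix is upper triangular; its diagonal is (0, 1, 2, 3, 4, 5, 6)
for a triangular matrix the eigenvalues are the diagonal entries, with algebraic multiplicity their repetition count

λ = 0 (multiplicity 1), λ = 1 (multiplicity 1), λ = 2 (multiplicity 1), λ = 3 (multiplicity 1), λ = 4 (multiplicity 1), λ = 5 (multiplicity 1), λ = 6 (multiplicity 1)


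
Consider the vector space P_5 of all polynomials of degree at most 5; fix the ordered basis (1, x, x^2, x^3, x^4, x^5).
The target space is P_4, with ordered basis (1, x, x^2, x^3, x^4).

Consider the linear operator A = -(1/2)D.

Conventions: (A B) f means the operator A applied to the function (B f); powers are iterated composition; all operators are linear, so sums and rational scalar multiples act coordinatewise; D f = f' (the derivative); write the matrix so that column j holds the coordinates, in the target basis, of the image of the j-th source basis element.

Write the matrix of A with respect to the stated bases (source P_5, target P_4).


the matrix is [[0, -1/2, 0, 0, 0, 0]; [0, 0, -1, 0, 0, 0]; [0, 0, 0, -3/2, 0, 0]; [0, 0, 0, 0, -2, 0]; [0, 0, 0, 0, 0, -5/2]] (rows listed top to bottom)

image of 1: 0
image of x: -1/2
image of x^2: -x
image of x^3: -(3/2)x^2
image of x^4: -2x^3
image of x^5: -(5/2)x^4
each image's coordinates form column j of the matrix


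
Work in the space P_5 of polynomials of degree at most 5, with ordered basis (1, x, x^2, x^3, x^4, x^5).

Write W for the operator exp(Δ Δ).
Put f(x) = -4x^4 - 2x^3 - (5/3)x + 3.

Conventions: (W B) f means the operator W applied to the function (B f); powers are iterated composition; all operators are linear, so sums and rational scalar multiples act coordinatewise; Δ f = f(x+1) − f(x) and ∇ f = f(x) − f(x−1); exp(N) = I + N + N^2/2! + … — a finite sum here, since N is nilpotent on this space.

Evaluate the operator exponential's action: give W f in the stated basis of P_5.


order-1 term: -48x^2 - 108x - 68
order-2 term: -48
the series for exp(Δ Δ) f terminates at order 2
exp(Δ Δ) f = -4x^4 - 2x^3 - 48x^2 - (329/3)x - 113

the image equals g(x) = -4x^4 - 2x^3 - 48x^2 - (329/3)x - 113


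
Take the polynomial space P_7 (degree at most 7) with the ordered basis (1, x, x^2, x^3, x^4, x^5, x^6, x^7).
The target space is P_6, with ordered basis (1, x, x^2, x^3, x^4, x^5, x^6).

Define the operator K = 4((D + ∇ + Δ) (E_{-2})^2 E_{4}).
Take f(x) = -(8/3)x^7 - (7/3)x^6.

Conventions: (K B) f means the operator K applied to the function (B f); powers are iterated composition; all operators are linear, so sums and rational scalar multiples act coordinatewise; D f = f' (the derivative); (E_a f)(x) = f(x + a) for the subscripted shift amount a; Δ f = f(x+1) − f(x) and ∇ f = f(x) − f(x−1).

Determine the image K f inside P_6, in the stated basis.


E_{4} f = -(8/3)x^7 - 77x^6 - 952x^5 - (19600/3)x^4 - 26880x^3 - 66304x^2 - (272384/3)x - 53248
E_{-2} E_{4} f = -(8/3)x^7 - (119/3)x^6 - 252x^5 - (2660/3)x^4 - (5600/3)x^3 - 2352x^2 - (4928/3)x - 1472/3
E_{-2} E_{-2} E_{4} f = -(8/3)x^7 - (7/3)x^6
D (E_{-2})^2 E_{4} f = -(56/3)x^6 - 14x^5
∇ (E_{-2})^2 E_{4} f = -(56/3)x^6 + 42x^5 - (175/3)x^4 + (140/3)x^3 - 21x^2 + (14/3)x - 1/3
Δ (E_{-2})^2 E_{4} f = -(56/3)x^6 - 70x^5 - (385/3)x^4 - 140x^3 - 91x^2 - (98/3)x - 5
(D + ∇ + Δ) (E_{-2})^2 E_{4} f = -56x^6 - 42x^5 - (560/3)x^4 - (280/3)x^3 - 112x^2 - 28x - 16/3
(4((D + ∇ + Δ) (E_{-2})^2 E_{4})) f = -224x^6 - 168x^5 - (2240/3)x^4 - (1120/3)x^3 - 448x^2 - 112x - 64/3

g(x) = -224x^6 - 168x^5 - (2240/3)x^4 - (1120/3)x^3 - 448x^2 - 112x - 64/3


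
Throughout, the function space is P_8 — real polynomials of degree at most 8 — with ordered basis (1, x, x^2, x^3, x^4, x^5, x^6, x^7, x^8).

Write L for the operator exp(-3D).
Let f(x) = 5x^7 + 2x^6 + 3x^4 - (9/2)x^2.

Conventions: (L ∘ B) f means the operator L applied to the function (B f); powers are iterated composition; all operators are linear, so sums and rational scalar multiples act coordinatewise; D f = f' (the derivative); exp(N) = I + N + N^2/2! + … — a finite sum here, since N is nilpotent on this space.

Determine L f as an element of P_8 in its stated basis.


the image equals g(x) = 5x^7 - 103x^6 + 909x^5 - 4452x^4 + 13059x^3 - (45855/2)x^2 + 22302x - 18549/2

order-1 term: -105x^6 - 36x^5 - 36x^3 + 27x
order-2 term: 945x^5 + 270x^4 + 162x^2 - 81/2
order-3 term: -4725x^4 - 1080x^3 - 324x
order-4 term: 14175x^3 + 2430x^2 + 243
order-5 term: -25515x^2 - 2916x
order-6 term: 25515x + 1458
order-7 term: -10935
the series for exp(-3D) f terminates at order 7
exp(-3D) f = 5x^7 - 103x^6 + 909x^5 - 4452x^4 + 13059x^3 - (45855/2)x^2 + 22302x - 18549/2


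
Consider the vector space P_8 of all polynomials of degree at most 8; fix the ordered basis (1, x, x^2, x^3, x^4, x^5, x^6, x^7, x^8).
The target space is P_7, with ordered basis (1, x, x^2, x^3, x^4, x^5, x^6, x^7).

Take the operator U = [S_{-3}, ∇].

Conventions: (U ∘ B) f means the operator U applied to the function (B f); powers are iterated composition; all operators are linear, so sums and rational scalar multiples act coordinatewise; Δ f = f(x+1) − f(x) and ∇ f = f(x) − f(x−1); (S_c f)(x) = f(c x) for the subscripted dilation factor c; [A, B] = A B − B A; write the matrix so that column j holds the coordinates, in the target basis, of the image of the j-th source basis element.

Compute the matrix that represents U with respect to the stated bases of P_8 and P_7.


the matrix is [[0, 4, 8, 28, 80, 244, 728, 2188, 6560]; [0, 0, -24, -72, -336, -1200, -4392, -15288, -52512]; [0, 0, 0, 108, 432, 2520, 10800, 46116, 183456]; [0, 0, 0, 0, -432, -2160, -15120, -75600, -368928]; [0, 0, 0, 0, 0, 1620, 9720, 79380, 453600]; [0, 0, 0, 0, 0, 0, -5832, -40824, -381024]; [0, 0, 0, 0, 0, 0, 0, 20412, 163296]; [0, 0, 0, 0, 0, 0, 0, 0, -69984]] (rows listed top to bottom)

image of 1: 0
image of x: 4
image of x^2: -24x + 8
image of x^3: 108x^2 - 72x + 28
image of x^4: -432x^3 + 432x^2 - 336x + 80
image of x^5: 1620x^4 - 2160x^3 + 2520x^2 - 1200x + 244
image of x^6: -5832x^5 + 9720x^4 - 15120x^3 + 10800x^2 - 4392x + 728
image of x^7: 20412x^6 - 40824x^5 + 79380x^4 - 75600x^3 + 46116x^2 - 15288x + 2188
image of x^8: -69984x^7 + 163296x^6 - 381024x^5 + 453600x^4 - 368928x^3 + 183456x^2 - 52512x + 6560
each image's coordinates form column j of the matrix


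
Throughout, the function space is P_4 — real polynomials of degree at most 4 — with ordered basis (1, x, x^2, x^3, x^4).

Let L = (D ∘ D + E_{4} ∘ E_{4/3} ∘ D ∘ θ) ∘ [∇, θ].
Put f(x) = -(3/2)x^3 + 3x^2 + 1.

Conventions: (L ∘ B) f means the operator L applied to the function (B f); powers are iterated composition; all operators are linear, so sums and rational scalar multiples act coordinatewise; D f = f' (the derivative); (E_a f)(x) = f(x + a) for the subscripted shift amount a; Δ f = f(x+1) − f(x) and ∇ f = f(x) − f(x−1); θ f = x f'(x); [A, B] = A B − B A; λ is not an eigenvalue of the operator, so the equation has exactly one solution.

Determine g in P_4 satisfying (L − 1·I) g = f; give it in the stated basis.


write g with unknown coordinates in the stated basis and equate coefficients in (L − 1·I) g = f
solving from the highest basis element down gives g = (3/2)x^3 - 3x^2 + 18x + 89
check: L g = 18x + 90
so L g − 1·g = -(3/2)x^3 + 3x^2 + 1 = f ✓

the image equals g(x) = (3/2)x^3 - 3x^2 + 18x + 89


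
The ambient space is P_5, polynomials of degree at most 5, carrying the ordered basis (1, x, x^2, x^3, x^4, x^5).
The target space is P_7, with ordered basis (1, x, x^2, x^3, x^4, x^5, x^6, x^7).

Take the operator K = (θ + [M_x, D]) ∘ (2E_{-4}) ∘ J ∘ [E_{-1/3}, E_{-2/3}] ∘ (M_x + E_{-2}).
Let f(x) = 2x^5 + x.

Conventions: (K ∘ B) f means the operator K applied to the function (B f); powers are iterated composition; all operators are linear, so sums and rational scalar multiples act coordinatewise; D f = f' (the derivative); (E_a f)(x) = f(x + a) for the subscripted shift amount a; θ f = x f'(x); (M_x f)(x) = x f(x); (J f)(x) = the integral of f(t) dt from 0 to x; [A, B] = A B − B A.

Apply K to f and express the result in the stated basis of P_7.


the image equals g(x) = 0

M_x f = 2x^6 + x^2
E_{-2} f = 2x^5 - 20x^4 + 80x^3 - 160x^2 + 161x - 66
(M_x + E_{-2}) f = 2x^6 + 2x^5 - 20x^4 + 80x^3 - 159x^2 + 161x - 66
E_{-2/3} (M_x + E_{-2}) f = 2x^6 - 6x^5 - (40/3)x^4 + (3520/27)x^3 - (1117/3)x^2 + (40805/81)x - 198100/729
E_{-1/3} E_{-2/3} (M_x + E_{-2}) f = 2x^6 - 10x^5 + 140x^3 - 509x^2 + 797x - 486
E_{-1/3} (M_x + E_{-2}) f = 2x^6 - 2x^5 - 20x^4 + (2900/27)x^3 - (6823/27)x^2 + (8011/27)x - 102460/729
E_{-2/3} E_{-1/3} (M_x + E_{-2}) f = 2x^6 - 10x^5 + 140x^3 - 509x^2 + 797x - 486
[E_{-1/3}, E_{-2/3}] (M_x + E_{-2}) f = 0
J [E_{-1/3}, E_{-2/3}] (M_x + E_{-2}) f = 0
E_{-4} J [E_{-1/3}, E_{-2/3}] (M_x + E_{-2}) f = 0
(2E_{-4}) J [E_{-1/3}, E_{-2/3}] (M_x + E_{-2}) f = 0
θ ((2E_{-4}) ∘ J ∘ [E_{-1/3}, E_{-2/3}]) (M_x + E_{-2}) f = 0
D ((2E_{-4}) ∘ J ∘ [E_{-1/3}, E_{-2/3}]) (M_x + E_{-2}) f = 0
M_x D ((2E_{-4}) ∘ J ∘ [E_{-1/3}, E_{-2/3}]) (M_x + E_{-2}) f = 0
M_x ((2E_{-4}) ∘ J ∘ [E_{-1/3}, E_{-2/3}]) (M_x + E_{-2}) f = 0
D M_x ((2E_{-4}) ∘ J ∘ [E_{-1/3}, E_{-2/3}]) (M_x + E_{-2}) f = 0
[M_x, D] ((2E_{-4}) ∘ J ∘ [E_{-1/3}, E_{-2/3}]) (M_x + E_{-2}) f = 0
(θ + [M_x, D]) ((2E_{-4}) ∘ J ∘ [E_{-1/3}, E_{-2/3}]) (M_x + E_{-2}) f = 0


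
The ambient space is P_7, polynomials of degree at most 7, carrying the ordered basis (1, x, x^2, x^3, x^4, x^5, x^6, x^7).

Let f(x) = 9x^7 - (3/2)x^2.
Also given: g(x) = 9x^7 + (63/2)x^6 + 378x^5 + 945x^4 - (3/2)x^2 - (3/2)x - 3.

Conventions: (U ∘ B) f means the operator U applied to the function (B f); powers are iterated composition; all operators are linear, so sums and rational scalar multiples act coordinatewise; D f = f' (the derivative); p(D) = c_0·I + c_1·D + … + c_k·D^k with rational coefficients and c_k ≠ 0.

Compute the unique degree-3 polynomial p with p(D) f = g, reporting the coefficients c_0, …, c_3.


D^0 f = 9x^7 - (3/2)x^2
D^1 f = 63x^6 - 3x
D^2 f = 378x^5 - 3
D^3 f = 1890x^4
matching coefficients of g against c_0 f + c_1 Df + … from the top degree down determines the c_i
solution: c_0 = 1, c_1 = 1/2, c_2 = 1, c_3 = 1/2

c_0 = 1, c_1 = 1/2, c_2 = 1, c_3 = 1/2


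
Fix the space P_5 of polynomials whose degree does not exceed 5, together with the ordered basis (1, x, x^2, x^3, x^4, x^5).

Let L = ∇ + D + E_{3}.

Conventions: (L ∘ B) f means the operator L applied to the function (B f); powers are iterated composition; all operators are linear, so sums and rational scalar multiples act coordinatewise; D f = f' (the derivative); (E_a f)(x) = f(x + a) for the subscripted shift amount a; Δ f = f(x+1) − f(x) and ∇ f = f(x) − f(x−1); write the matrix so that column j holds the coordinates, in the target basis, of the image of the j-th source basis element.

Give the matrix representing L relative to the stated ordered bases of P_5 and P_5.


image of 1: 1
image of x: x + 5
image of x^2: x^2 + 10x + 8
image of x^3: x^3 + 15x^2 + 24x + 28
image of x^4: x^4 + 20x^3 + 48x^2 + 112x + 80
image of x^5: x^5 + 25x^4 + 80x^3 + 280x^2 + 400x + 244
each image's coordinates form column j of the matrix

the matrix is [[1, 5, 8, 28, 80, 244]; [0, 1, 10, 24, 112, 400]; [0, 0, 1, 15, 48, 280]; [0, 0, 0, 1, 20, 80]; [0, 0, 0, 0, 1, 25]; [0, 0, 0, 0, 0, 1]] (rows listed top to bottom)


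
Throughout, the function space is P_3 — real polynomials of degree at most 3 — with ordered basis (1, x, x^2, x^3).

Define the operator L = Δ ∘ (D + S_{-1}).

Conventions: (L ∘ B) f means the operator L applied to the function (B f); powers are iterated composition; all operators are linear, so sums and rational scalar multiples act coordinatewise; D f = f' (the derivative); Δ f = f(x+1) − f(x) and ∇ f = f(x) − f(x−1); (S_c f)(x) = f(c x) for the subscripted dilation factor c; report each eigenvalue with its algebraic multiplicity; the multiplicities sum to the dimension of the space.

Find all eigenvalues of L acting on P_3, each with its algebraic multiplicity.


image of 1: 0
image of x: -1
image of x^2: 2x + 3
image of x^3: -3x^2 + 3x + 2
the matrix is upper triangular; its diagonal is (0, 0, 0, 0)
for a triangular matrix the eigenvalues are the diagonal entries, with algebraic multiplicity their repetition count

λ = 0 (multiplicity 4)


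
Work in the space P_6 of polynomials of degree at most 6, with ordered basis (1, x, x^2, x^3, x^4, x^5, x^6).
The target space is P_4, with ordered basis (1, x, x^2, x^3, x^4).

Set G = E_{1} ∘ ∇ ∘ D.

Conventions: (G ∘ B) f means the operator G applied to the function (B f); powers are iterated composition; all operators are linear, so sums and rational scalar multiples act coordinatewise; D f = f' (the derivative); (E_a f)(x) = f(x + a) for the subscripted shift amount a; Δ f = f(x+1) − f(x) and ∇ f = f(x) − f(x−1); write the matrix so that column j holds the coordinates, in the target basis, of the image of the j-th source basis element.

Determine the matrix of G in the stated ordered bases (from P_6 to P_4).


image of 1: 0
image of x: 0
image of x^2: 2
image of x^3: 6x + 3
image of x^4: 12x^2 + 12x + 4
image of x^5: 20x^3 + 30x^2 + 20x + 5
image of x^6: 30x^4 + 60x^3 + 60x^2 + 30x + 6
each image's coordinates form column j of the matrix

the matrix is [[0, 0, 2, 3, 4, 5, 6]; [0, 0, 0, 6, 12, 20, 30]; [0, 0, 0, 0, 12, 30, 60]; [0, 0, 0, 0, 0, 20, 60]; [0, 0, 0, 0, 0, 0, 30]] (rows listed top to bottom)


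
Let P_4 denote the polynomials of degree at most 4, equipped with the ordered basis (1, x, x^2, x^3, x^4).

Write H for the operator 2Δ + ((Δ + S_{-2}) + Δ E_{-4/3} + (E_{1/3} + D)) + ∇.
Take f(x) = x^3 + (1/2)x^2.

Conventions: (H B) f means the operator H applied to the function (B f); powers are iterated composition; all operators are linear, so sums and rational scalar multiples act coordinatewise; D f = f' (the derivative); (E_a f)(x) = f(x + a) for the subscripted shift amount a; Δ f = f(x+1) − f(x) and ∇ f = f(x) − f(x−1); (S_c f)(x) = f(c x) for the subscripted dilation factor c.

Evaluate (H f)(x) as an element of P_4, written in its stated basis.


the result is g(x) = -7x^3 + (43/2)x^2 + (23/3)x + 178/27

Δ f = 3x^2 + 4x + 3/2
(2Δ) f = 6x^2 + 8x + 3
Δ f = 3x^2 + 4x + 3/2
S_{-2} f = -8x^3 + 2x^2
(Δ + S_{-2}) f = -8x^3 + 5x^2 + 4x + 3/2
E_{-4/3} f = x^3 - (7/2)x^2 + 4x - 40/27
Δ E_{-4/3} f = 3x^2 - 4x + 3/2
E_{1/3} f = x^3 + (3/2)x^2 + (2/3)x + 5/54
D f = 3x^2 + x
(E_{1/3} + D) f = x^3 + (9/2)x^2 + (5/3)x + 5/54
((Δ + S_{-2}) + Δ E_{-4/3} + (E_{1/3} + D)) f = -7x^3 + (25/2)x^2 + (5/3)x + 167/54
∇ f = 3x^2 - 2x + 1/2
(2Δ + ((Δ + S_{-2}) + Δ E_{-4/3} + (E_{1/3} + D)) + ∇) f = -7x^3 + (43/2)x^2 + (23/3)x + 178/27


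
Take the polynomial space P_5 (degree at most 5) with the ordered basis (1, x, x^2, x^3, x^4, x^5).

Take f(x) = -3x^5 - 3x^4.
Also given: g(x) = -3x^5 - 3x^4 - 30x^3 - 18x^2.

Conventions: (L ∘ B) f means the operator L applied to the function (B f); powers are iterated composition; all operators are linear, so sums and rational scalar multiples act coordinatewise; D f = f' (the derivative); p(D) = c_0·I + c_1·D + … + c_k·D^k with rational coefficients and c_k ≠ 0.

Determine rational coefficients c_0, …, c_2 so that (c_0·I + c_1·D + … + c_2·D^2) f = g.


D^0 f = -3x^5 - 3x^4
D^1 f = -15x^4 - 12x^3
D^2 f = -60x^3 - 36x^2
matching coefficients of g against c_0 f + c_1 Df + … from the top degree down determines the c_i
solution: c_0 = 1, c_1 = 0, c_2 = 1/2

p(D) = I + (1/2)·D^2, i.e. c_0 = 1, c_1 = 0, c_2 = 1/2


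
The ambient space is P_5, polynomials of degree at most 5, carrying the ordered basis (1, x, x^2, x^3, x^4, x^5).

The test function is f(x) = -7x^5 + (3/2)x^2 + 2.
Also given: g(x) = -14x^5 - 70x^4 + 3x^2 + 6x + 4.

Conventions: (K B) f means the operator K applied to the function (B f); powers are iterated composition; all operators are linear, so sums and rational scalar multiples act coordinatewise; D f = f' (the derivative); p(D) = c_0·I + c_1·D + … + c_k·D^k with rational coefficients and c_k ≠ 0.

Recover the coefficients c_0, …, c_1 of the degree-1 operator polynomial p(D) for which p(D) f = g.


D^0 f = -7x^5 + (3/2)x^2 + 2
D^1 f = -35x^4 + 3x
matching coefficients of g against c_0 f + c_1 Df + … from the top degree down determines the c_i
solution: c_0 = 2, c_1 = 2

c_0 = 2, c_1 = 2


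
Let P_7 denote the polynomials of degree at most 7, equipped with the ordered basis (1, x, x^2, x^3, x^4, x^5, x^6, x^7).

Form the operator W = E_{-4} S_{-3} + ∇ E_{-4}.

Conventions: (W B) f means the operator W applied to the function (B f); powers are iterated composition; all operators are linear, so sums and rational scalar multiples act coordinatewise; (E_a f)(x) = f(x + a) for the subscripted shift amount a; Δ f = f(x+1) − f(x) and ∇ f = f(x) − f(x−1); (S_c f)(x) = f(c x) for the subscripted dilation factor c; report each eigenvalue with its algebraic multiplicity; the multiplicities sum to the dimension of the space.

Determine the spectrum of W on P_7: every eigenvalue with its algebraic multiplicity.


image of 1: 1
image of x: -3x + 13
image of x^2: 9x^2 - 70x + 135
image of x^3: -27x^3 + 327x^2 - 1323x + 1789
image of x^4: 81x^4 - 1292x^3 + 7722x^2 - 20492x + 20367
image of x^5: -243x^5 + 4865x^4 - 38970x^3 + 156130x^2 - 312885x + 250933
image of x^6: 729x^6 - 17490x^5 + 174825x^4 - 931900x^3 + 2793825x^2 - 4466370x + 2974455
image of x^7: -2187x^7 + 61243x^6 - 735021x^5 + 4901015x^4 - 19608435x^3 + 47073369x^2 - 62786367x + 35893549
the matrix is upper triangular; its diagonal is (1, -3, 9, -27, 81, -243, 729, -2187)
for a triangular matrix the eigenvalues are the diagonal entries, with algebraic multiplicity their repetition count

λ = -2187 (multiplicity 1), λ = -243 (multiplicity 1), λ = -27 (multiplicity 1), λ = -3 (multiplicity 1), λ = 1 (multiplicity 1), λ = 9 (multiplicity 1), λ = 81 (multiplicity 1), λ = 729 (multiplicity 1)


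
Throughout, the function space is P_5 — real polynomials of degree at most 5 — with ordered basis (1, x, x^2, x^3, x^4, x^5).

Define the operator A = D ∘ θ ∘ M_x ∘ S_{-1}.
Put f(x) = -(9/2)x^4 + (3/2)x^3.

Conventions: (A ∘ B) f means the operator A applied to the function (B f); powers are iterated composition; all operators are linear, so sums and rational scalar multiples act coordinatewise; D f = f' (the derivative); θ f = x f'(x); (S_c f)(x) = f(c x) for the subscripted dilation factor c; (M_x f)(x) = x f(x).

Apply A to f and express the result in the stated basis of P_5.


S_{-1} f = -(9/2)x^4 - (3/2)x^3
M_x S_{-1} f = -(9/2)x^5 - (3/2)x^4
θ (M_x ∘ S_{-1}) f = -(45/2)x^5 - 6x^4
D θ (M_x ∘ S_{-1}) f = -(225/2)x^4 - 24x^3

g(x) = -(225/2)x^4 - 24x^3


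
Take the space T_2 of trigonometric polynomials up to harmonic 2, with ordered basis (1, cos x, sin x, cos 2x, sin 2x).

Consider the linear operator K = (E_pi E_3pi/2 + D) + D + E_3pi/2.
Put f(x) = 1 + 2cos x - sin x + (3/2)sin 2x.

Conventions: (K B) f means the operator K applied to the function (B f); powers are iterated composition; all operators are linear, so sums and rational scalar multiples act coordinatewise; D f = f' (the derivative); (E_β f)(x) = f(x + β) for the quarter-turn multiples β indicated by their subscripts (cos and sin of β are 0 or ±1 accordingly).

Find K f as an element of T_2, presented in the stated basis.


g(x) = 2 - 2cos x - 4sin x + 6cos 2x - 3sin 2x

E_3pi/2 f = 1 + cos x + 2sin x - (3/2)sin 2x
E_pi E_3pi/2 f = 1 - cos x - 2sin x - (3/2)sin 2x
D f = -cos x - 2sin x + 3cos 2x
(E_pi E_3pi/2 + D) f = 1 - 2cos x - 4sin x + 3cos 2x - (3/2)sin 2x
D f = -cos x - 2sin x + 3cos 2x
E_3pi/2 f = 1 + cos x + 2sin x - (3/2)sin 2x
((E_pi E_3pi/2 + D) + D + E_3pi/2) f = 2 - 2cos x - 4sin x + 6cos 2x - 3sin 2x


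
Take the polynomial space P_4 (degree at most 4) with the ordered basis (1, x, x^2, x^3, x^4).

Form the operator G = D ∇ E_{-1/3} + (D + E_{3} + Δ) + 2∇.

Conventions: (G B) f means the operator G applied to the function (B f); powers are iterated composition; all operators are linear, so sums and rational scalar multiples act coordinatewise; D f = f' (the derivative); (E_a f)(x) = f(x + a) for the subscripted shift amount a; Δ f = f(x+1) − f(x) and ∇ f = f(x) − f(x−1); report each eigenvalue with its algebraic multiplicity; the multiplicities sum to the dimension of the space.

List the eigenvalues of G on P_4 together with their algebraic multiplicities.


image of 1: 1
image of x: x + 7
image of x^2: x^2 + 14x + 10
image of x^3: x^3 + 21x^2 + 30x + 25
image of x^4: x^4 + 28x^3 + 60x^2 + 100x + 268/3
the matrix is upper triangular; its diagonal is (1, 1, 1, 1, 1)
for a triangular matrix the eigenvalues are the diagonal entries, with algebraic multiplicity their repetition count

λ = 1 (multiplicity 5)


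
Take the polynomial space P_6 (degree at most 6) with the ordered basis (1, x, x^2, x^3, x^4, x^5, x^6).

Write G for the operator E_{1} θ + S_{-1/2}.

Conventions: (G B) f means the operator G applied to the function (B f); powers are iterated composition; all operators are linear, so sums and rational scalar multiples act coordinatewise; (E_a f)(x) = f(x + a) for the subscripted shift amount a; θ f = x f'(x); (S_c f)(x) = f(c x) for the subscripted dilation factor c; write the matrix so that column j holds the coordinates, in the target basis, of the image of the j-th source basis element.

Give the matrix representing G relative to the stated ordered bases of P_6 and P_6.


the matrix is [[1, 1, 2, 3, 4, 5, 6]; [0, 1/2, 4, 9, 16, 25, 36]; [0, 0, 9/4, 9, 24, 50, 90]; [0, 0, 0, 23/8, 16, 50, 120]; [0, 0, 0, 0, 65/16, 25, 90]; [0, 0, 0, 0, 0, 159/32, 36]; [0, 0, 0, 0, 0, 0, 385/64]] (rows listed top to bottom)

image of 1: 1
image of x: (1/2)x + 1
image of x^2: (9/4)x^2 + 4x + 2
image of x^3: (23/8)x^3 + 9x^2 + 9x + 3
image of x^4: (65/16)x^4 + 16x^3 + 24x^2 + 16x + 4
image of x^5: (159/32)x^5 + 25x^4 + 50x^3 + 50x^2 + 25x + 5
image of x^6: (385/64)x^6 + 36x^5 + 90x^4 + 120x^3 + 90x^2 + 36x + 6
each image's coordinates form column j of the matrix


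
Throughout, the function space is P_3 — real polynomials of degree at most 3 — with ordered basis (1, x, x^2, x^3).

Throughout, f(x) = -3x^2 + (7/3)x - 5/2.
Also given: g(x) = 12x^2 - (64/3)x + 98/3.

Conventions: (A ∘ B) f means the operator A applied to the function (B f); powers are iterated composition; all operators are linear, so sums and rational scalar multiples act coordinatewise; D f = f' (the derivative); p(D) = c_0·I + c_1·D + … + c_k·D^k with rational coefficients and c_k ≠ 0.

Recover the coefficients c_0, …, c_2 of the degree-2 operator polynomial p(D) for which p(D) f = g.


c_0 = -4, c_1 = 2, c_2 = -3

D^0 f = -3x^2 + (7/3)x - 5/2
D^1 f = -6x + 7/3
D^2 f = -6
matching coefficients of g against c_0 f + c_1 Df + … from the top degree down determines the c_i
solution: c_0 = -4, c_1 = 2, c_2 = -3


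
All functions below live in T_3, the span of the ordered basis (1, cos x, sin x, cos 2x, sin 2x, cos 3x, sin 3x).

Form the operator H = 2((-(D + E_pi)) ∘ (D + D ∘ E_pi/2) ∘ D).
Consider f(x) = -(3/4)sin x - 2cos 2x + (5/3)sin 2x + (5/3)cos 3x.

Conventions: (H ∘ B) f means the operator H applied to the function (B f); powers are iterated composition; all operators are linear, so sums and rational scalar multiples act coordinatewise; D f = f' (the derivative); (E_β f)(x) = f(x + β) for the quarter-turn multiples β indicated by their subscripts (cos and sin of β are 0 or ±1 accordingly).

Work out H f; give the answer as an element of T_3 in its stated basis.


the result is g(x) = 3sin x + 60cos 3x - 120sin 3x

D f = -(3/4)cos x + (10/3)cos 2x + 4sin 2x - 5sin 3x
D D f = (3/4)sin x + 8cos 2x - (20/3)sin 2x - 15cos 3x
E_pi/2 D f = (3/4)sin x - (10/3)cos 2x - 4sin 2x + 5cos 3x
D E_pi/2 D f = (3/4)cos x - 8cos 2x + (20/3)sin 2x - 15sin 3x
(D + D ∘ E_pi/2) D f = (3/4)cos x + (3/4)sin x - 15cos 3x - 15sin 3x
D (D + D ∘ E_pi/2) D f = (3/4)cos x - (3/4)sin x - 45cos 3x + 45sin 3x
E_pi (D + D ∘ E_pi/2) D f = -(3/4)cos x - (3/4)sin x + 15cos 3x + 15sin 3x
(D + E_pi) (D + D ∘ E_pi/2) D f = -(3/2)sin x - 30cos 3x + 60sin 3x
(-(D + E_pi)) (D + D ∘ E_pi/2) D f = (3/2)sin x + 30cos 3x - 60sin 3x
(2((-(D + E_pi)) ∘ (D + D ∘ E_pi/2) ∘ D)) f = 3sin x + 60cos 3x - 120sin 3x


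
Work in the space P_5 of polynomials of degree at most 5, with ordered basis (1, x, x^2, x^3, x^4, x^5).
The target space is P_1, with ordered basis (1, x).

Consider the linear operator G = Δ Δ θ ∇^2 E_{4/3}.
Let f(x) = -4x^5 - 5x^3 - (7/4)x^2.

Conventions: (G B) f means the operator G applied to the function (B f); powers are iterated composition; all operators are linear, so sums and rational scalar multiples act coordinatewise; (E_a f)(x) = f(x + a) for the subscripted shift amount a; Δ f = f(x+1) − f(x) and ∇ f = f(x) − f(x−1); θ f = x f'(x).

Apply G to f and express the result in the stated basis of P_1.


E_{4/3} f = -4x^5 - (80/3)x^4 - (685/9)x^3 - (12589/108)x^2 - (7658/81)x - 7732/243
∇ E_{4/3} f = -20x^4 - (200/3)x^3 - (325/3)x^2 - (4939/54)x - 10181/324
∇ ∇ E_{4/3} f = -80x^3 - 80x^2 - (290/3)x - 1609/54
θ ∇^2 E_{4/3} f = -240x^3 - 160x^2 - (290/3)x
Δ (θ ∇^2) E_{4/3} f = -720x^2 - 1040x - 1490/3
Δ Δ (θ ∇^2) E_{4/3} f = -1440x - 1760

the result is g(x) = -1440x - 1760


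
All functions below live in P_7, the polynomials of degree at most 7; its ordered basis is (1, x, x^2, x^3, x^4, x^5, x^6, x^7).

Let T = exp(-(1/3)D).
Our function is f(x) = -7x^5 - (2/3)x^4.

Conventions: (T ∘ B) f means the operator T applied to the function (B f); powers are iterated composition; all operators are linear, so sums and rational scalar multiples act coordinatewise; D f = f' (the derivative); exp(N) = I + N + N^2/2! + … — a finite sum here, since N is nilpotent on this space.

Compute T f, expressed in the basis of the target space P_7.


the result is g(x) = -7x^5 + 11x^4 - (62/9)x^3 + (58/27)x^2 - (1/3)x + 5/243

order-1 term: (35/3)x^4 + (8/9)x^3
order-2 term: -(70/9)x^3 - (4/9)x^2
order-3 term: (70/27)x^2 + (8/81)x
order-4 term: -(35/81)x - 2/243
order-5 term: 7/243
the series for exp(-(1/3)D) f terminates at order 5
exp(-(1/3)D) f = -7x^5 + 11x^4 - (62/9)x^3 + (58/27)x^2 - (1/3)x + 5/243


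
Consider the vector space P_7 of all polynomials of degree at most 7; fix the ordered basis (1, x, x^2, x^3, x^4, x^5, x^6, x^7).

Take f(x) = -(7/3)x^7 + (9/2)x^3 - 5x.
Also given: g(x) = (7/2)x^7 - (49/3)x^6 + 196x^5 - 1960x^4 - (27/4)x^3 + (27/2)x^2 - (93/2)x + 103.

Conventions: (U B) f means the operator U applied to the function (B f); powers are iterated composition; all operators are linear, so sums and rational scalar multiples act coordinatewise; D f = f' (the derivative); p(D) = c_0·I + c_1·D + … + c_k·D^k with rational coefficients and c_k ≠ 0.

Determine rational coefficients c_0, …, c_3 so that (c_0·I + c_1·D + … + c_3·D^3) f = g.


D^0 f = -(7/3)x^7 + (9/2)x^3 - 5x
D^1 f = -(49/3)x^6 + (27/2)x^2 - 5
D^2 f = -98x^5 + 27x
D^3 f = -490x^4 + 27
matching coefficients of g against c_0 f + c_1 Df + … from the top degree down determines the c_i
solution: c_0 = -3/2, c_1 = 1, c_2 = -2, c_3 = 4

c_0 = -3/2, c_1 = 1, c_2 = -2, c_3 = 4


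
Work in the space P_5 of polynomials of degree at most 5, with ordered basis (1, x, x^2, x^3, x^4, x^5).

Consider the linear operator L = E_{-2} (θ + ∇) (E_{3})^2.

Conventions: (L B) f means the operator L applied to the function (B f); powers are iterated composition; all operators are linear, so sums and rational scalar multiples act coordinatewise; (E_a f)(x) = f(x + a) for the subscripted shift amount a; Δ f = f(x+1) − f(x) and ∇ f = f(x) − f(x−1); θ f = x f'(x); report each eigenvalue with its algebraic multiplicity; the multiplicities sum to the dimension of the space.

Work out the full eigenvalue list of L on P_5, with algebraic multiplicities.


image of 1: 0
image of x: x - 1
image of x^2: 2x^2 + 6x - 9
image of x^3: 3x^3 + 21x^2 + 21x - 59
image of x^4: 4x^4 + 44x^3 + 138x^2 + 20x - 337
image of x^5: 5x^5 + 75x^4 + 390x^3 + 690x^2 - 405x - 1779
the matrix is upper triangular; its diagonal is (0, 1, 2, 3, 4, 5)
for a triangular matrix the eigenvalues are the diagonal entries, with algebraic multiplicity their repetition count

λ = 0 (multiplicity 1), λ = 1 (multiplicity 1), λ = 2 (multiplicity 1), λ = 3 (multiplicity 1), λ = 4 (multiplicity 1), λ = 5 (multiplicity 1)


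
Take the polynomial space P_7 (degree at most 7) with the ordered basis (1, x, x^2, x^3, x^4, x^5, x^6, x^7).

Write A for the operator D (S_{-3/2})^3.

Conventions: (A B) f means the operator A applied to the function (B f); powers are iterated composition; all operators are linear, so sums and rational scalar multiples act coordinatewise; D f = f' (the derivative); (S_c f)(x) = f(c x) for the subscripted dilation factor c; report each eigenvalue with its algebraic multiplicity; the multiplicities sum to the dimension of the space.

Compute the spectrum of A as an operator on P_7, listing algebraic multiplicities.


image of 1: 0
image of x: -27/8
image of x^2: (729/32)x
image of x^3: -(59049/512)x^2
image of x^4: (531441/1024)x^3
image of x^5: -(71744535/32768)x^4
image of x^6: (1162261467/131072)x^5
image of x^7: -(73222472421/2097152)x^6
the matrix is upper triangular; its diagonal is (0, 0, 0, 0, 0, 0, 0, 0)
for a triangular matrix the eigenvalues are the diagonal entries, with algebraic multiplicity their repetition count

λ = 0 (multiplicity 8)


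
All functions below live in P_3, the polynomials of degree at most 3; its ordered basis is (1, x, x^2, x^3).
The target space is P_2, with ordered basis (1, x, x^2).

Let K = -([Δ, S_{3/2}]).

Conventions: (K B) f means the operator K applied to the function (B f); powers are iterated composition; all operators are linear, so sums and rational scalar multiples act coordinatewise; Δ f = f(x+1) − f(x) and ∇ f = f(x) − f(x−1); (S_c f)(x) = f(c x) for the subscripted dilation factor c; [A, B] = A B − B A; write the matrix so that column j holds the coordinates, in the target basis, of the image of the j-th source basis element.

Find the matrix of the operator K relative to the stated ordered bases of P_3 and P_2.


the matrix is [[0, -1/2, -5/4, -19/8]; [0, 0, -3/2, -45/8]; [0, 0, 0, -27/8]] (rows listed top to bottom)

image of 1: 0
image of x: -1/2
image of x^2: -(3/2)x - 5/4
image of x^3: -(27/8)x^2 - (45/8)x - 19/8
each image's coordinates form column j of the matrix


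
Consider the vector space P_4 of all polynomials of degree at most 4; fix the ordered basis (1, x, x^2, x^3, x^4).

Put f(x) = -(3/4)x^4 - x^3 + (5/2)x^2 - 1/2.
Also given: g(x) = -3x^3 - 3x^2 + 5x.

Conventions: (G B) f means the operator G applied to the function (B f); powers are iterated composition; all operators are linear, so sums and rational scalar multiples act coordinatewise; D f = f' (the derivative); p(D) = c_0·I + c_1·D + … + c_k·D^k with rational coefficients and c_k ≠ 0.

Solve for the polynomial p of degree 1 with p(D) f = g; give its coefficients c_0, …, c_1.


p(D) = D, i.e. c_0 = 0, c_1 = 1

D^0 f = -(3/4)x^4 - x^3 + (5/2)x^2 - 1/2
D^1 f = -3x^3 - 3x^2 + 5x
matching coefficients of g against c_0 f + c_1 Df + … from the top degree down determines the c_i
solution: c_0 = 0, c_1 = 1


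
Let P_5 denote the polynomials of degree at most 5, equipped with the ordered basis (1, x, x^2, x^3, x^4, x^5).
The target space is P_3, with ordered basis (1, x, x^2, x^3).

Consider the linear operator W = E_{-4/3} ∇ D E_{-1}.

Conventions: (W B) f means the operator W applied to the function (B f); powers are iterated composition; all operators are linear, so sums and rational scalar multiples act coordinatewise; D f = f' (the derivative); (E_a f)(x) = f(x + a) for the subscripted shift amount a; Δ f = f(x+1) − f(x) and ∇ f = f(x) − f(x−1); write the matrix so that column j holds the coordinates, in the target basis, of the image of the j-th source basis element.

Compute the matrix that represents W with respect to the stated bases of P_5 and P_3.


the matrix is [[0, 0, 2, -17, 292/3, -12665/27]; [0, 0, 0, 6, -68, 1460/3]; [0, 0, 0, 0, 12, -170]; [0, 0, 0, 0, 0, 20]] (rows listed top to bottom)

image of 1: 0
image of x: 0
image of x^2: 2
image of x^3: 6x - 17
image of x^4: 12x^2 - 68x + 292/3
image of x^5: 20x^3 - 170x^2 + (1460/3)x - 12665/27
each image's coordinates form column j of the matrix


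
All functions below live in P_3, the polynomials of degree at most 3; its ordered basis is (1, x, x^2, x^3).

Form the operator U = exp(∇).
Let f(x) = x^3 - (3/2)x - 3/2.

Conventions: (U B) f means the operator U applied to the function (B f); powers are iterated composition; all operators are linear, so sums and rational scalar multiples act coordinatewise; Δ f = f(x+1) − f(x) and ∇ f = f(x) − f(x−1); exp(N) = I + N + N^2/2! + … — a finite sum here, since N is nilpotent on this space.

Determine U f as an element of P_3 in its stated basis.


order-1 term: 3x^2 - 3x - 1/2
order-2 term: 3x - 3
order-3 term: 1
the series for exp(∇) f terminates at order 3
exp(∇) f = x^3 + 3x^2 - (3/2)x - 4

the image equals g(x) = x^3 + 3x^2 - (3/2)x - 4


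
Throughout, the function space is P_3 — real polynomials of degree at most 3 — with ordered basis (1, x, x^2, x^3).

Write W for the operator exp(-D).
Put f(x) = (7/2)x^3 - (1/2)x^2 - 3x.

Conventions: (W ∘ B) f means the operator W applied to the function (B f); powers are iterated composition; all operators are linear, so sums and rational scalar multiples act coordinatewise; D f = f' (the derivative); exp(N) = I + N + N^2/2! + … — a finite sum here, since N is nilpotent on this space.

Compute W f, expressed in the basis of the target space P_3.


order-1 term: -(21/2)x^2 + x + 3
order-2 term: (21/2)x - 1/2
order-3 term: -7/2
the series for exp(-D) f terminates at order 3
exp(-D) f = (7/2)x^3 - 11x^2 + (17/2)x - 1

g(x) = (7/2)x^3 - 11x^2 + (17/2)x - 1


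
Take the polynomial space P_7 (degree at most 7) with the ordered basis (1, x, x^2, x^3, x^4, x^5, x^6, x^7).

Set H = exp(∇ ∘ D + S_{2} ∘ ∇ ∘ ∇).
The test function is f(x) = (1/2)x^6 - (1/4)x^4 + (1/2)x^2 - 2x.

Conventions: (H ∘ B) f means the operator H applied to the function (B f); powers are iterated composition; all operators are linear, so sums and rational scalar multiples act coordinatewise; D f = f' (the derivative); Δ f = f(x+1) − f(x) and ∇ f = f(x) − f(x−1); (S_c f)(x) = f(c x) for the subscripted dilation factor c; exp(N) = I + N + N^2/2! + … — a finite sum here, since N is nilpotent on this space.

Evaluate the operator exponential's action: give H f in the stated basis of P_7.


order-1 term: 255x^4 - 510x^3 + 435x^2 - 180x + 63/2
order-2 term: 7650x^2 - 12240x + 5460
order-3 term: 10200
the series for exp(∇ ∘ D + S_{2} ∘ ∇ ∘ ∇) f terminates at order 3
exp(∇ ∘ D + S_{2} ∘ ∇ ∘ ∇) f = (1/2)x^6 + (1019/4)x^4 - 510x^3 + (16171/2)x^2 - 12422x + 31383/2

g(x) = (1/2)x^6 + (1019/4)x^4 - 510x^3 + (16171/2)x^2 - 12422x + 31383/2


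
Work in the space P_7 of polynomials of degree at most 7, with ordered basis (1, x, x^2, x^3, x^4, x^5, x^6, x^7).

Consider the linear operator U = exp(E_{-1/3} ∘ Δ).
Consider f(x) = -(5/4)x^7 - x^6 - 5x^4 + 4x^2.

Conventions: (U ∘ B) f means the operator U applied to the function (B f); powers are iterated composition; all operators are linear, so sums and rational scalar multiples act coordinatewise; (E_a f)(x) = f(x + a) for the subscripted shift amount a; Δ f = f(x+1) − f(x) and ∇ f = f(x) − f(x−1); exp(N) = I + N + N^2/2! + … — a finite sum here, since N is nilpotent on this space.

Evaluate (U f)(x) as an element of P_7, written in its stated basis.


the result is g(x) = -(5/4)x^7 - (39/4)x^6 - 41x^5 - (1525/12)x^4 - (30125/108)x^3 - (11092/27)x^2 - (121661/324)x - 471797/2916

order-1 term: -(35/4)x^6 - (59/4)x^5 - (235/12)x^4 - (3755/108)x^3 - (1765/108)x^2 - (77/324)x + 721/2916
order-2 term: -(105/4)x^5 - (235/4)x^4 - (1115/12)x^3 - (3905/36)x^2 - (6175/108)x - 3833/324
order-3 term: -(175/4)x^4 - (215/2)x^3 - (645/4)x^2 - (275/2)x - 185/4
order-4 term: -(175/4)x^3 - (205/2)x^2 - (1465/12)x - 3175/54
order-5 term: -(105/4)x^2 - (199/4)x - 205/6
order-6 term: -(35/4)x - 39/4
order-7 term: -5/4
the series for exp(E_{-1/3} ∘ Δ) f terminates at order 7
exp(E_{-1/3} ∘ Δ) f = -(5/4)x^7 - (39/4)x^6 - 41x^5 - (1525/12)x^4 - (30125/108)x^3 - (11092/27)x^2 - (121661/324)x - 471797/2916


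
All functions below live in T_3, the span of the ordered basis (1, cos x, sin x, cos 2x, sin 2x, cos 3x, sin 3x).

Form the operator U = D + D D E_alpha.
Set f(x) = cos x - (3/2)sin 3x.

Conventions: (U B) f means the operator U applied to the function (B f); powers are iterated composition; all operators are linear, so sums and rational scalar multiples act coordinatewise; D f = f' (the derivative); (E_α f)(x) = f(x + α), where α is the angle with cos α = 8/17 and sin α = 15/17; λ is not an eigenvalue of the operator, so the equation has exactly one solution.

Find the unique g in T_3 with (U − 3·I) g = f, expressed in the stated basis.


the image equals g(x) = -(59/205)cos x + (2/205)sin x + (457/3955)cos 3x - (199/1130)sin 3x

write g with unknown coordinates in the stated basis and equate coefficients in (U − 3·I) g = f
solving from the highest basis element down gives g = -(59/205)cos x + (2/205)sin x + (457/3955)cos 3x - (199/1130)sin 3x
check: U g = (28/205)cos x + (6/205)sin x + (1371/3955)cos 3x - (1146/565)sin 3x
so U g − 3·g = cos x - (3/2)sin 3x = f ✓


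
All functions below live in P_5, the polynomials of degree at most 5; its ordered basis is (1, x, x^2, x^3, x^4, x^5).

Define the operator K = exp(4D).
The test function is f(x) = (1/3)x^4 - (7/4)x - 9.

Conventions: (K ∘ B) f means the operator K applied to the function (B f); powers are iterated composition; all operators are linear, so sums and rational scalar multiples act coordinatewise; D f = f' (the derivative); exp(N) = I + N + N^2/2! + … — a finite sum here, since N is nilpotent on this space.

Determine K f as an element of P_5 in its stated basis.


the result is g(x) = (1/3)x^4 + (16/3)x^3 + 32x^2 + (1003/12)x + 208/3

order-1 term: (16/3)x^3 - 7
order-2 term: 32x^2
order-3 term: (256/3)x
order-4 term: 256/3
the series for exp(4D) f terminates at order 4
exp(4D) f = (1/3)x^4 + (16/3)x^3 + 32x^2 + (1003/12)x + 208/3
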